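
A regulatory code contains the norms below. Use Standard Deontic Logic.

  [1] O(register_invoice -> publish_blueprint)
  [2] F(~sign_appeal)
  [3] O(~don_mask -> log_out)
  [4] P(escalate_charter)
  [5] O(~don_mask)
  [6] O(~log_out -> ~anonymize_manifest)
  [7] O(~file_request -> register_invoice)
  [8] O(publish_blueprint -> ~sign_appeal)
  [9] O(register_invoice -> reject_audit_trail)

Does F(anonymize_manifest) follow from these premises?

Premise 6 is O(~log_out -> ~anonymize_manifest), but O(~log_out) is not derivable from the premises, so it does not yield O(~anonymize_manifest).
No other premise forces O(~anonymize_manifest). An ideal world satisfying every premise can still have anonymize_manifest true, so F(anonymize_manifest) is not derivable.

No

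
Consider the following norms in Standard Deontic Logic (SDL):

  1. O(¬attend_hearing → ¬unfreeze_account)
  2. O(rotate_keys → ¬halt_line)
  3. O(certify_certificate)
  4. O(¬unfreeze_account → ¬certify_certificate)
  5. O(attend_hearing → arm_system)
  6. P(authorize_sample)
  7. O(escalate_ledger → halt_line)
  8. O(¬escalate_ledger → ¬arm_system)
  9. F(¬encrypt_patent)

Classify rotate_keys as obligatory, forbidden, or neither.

From premise 3 we have O(certify_certificate).
Premise 4, O(¬unfreeze_account → ¬certify_certificate), contraposes to O(certify_certificate → unfreeze_account); with O(certify_certificate) we get O(unfreeze_account).
Premise 1 is O(¬attend_hearing → ¬unfreeze_account); contrapositively O(unfreeze_account → attend_hearing). Since O(unfreeze_account) holds, K gives O(attend_hearing).
Applying K to premise 5 (O(attend_hearing → arm_system)) and O(attend_hearing) yields O(arm_system).
The contrapositive of premise 8 (O(¬escalate_ledger → ¬arm_system)) is O(arm_system → escalate_ledger), and O(arm_system) is already established, so O(escalate_ledger).
With premise 7, O(escalate_ledger → halt_line), the K-axiom yields O(halt_line).
The contrapositive of premise 2 (O(rotate_keys → ¬halt_line)) is O(halt_line → ¬rotate_keys), and O(halt_line) is already established, so O(¬rotate_keys).
Premises 6, 9 do not contribute to this derivation.
Thus O(¬rotate_keys), which is F(rotate_keys): rotate_keys is forbidden.

Forbidden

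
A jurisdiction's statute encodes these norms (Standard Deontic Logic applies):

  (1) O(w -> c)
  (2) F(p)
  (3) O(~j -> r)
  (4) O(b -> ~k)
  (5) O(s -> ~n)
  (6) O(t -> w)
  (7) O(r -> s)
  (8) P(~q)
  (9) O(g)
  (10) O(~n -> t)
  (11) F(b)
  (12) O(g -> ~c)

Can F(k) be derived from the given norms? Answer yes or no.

No

Premise 4 is O(b -> ~k), but O(b) is not derivable from the premises, so it does not yield O(~k).
No other premise forces O(~k). An ideal world satisfying every premise can still have k true, so F(k) is not derivable.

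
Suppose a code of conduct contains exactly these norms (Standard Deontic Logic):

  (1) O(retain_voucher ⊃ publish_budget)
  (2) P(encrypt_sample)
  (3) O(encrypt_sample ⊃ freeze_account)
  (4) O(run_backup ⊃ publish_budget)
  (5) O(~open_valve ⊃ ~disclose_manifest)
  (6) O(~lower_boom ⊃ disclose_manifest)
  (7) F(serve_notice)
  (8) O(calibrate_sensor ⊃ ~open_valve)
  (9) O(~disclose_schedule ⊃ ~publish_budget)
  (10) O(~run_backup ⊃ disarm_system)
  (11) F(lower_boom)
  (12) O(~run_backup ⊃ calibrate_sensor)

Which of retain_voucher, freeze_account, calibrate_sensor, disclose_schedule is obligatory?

Premise 11 is F(lower_boom), i.e. O(~lower_boom).
With premise 6, O(~lower_boom ⊃ disclose_manifest), the K-axiom yields O(disclose_manifest).
Premise 5, O(~open_valve ⊃ ~disclose_manifest), contraposes to O(disclose_manifest ⊃ open_valve); with O(disclose_manifest) we get O(open_valve).
Premise 8 is O(calibrate_sensor ⊃ ~open_valve); contrapositively O(open_valve ⊃ ~calibrate_sensor). Since O(open_valve) holds, K gives O(~calibrate_sensor).
The contrapositive of premise 12 (O(~run_backup ⊃ calibrate_sensor)) is O(~calibrate_sensor ⊃ run_backup), and O(~calibrate_sensor) is already established, so O(run_backup).
Premise 4 is O(run_backup ⊃ publish_budget); since O(run_backup), deontic closure gives O(publish_budget).
The contrapositive of premise 9 (O(~disclose_schedule ⊃ ~publish_budget)) is O(publish_budget ⊃ disclose_schedule), and O(publish_budget) is already established, so O(disclose_schedule).
So O(disclose_schedule) holds — disclose_schedule is obligatory. None of the other listed options is made obligatory by any chain of premises.

disclose_schedule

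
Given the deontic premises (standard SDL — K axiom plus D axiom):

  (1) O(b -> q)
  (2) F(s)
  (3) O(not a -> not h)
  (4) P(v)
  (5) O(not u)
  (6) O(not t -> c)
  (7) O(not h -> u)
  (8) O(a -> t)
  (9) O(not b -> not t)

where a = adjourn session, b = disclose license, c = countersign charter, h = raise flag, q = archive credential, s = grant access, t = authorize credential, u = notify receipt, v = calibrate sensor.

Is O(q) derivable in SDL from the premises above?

Premise 5 states O(not u) outright.
Premise 7, O(not h -> u), contraposes to O(not u -> h); with O(not u) we get O(h).
Premise 3 is O(not a -> not h); contrapositively O(h -> a). Since O(h) holds, K gives O(a).
With premise 8, O(a -> t), the K-axiom yields O(t).
Premise 9 is O(not b -> not t); contrapositively O(t -> b). Since O(t) holds, K gives O(b).
Applying K to premise 1 (O(b -> q)) and O(b) yields O(q).
Premises 2, 4, 6 do not contribute to this derivation.
So O(q) follows.

Yes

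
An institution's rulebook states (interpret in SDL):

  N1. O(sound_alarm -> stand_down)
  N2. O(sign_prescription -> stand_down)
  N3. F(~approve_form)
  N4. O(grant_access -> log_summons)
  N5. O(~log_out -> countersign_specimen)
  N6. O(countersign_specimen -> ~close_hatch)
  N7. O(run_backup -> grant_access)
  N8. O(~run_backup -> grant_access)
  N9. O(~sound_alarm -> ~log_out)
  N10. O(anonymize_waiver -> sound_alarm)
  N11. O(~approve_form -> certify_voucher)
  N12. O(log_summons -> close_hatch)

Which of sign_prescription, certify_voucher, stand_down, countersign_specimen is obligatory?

Premises 8 and 7 are O(~run_backup -> grant_access) and O(run_backup -> grant_access); every ideal world satisfies ~run_backup or run_backup, so in either case grant_access holds — hence O(grant_access).
Applying K to premise 4 (O(grant_access -> log_summons)) and O(grant_access) yields O(log_summons).
With premise 12, O(log_summons -> close_hatch), the K-axiom yields O(close_hatch).
The contrapositive of premise 6 (O(countersign_specimen -> ~close_hatch)) is O(close_hatch -> ~countersign_specimen), and O(close_hatch) is already established, so O(~countersign_specimen).
Premise 5, O(~log_out -> countersign_specimen), contraposes to O(~countersign_specimen -> log_out); with O(~countersign_specimen) we get O(log_out).
Premise 9 is O(~sound_alarm -> ~log_out); contrapositively O(log_out -> sound_alarm). Since O(log_out) holds, K gives O(sound_alarm).
Applying K to premise 1 (O(sound_alarm -> stand_down)) and O(sound_alarm) yields O(stand_down).
So O(stand_down) holds — stand_down is obligatory. None of the other listed options is made obligatory by any chain of premises.

stand_down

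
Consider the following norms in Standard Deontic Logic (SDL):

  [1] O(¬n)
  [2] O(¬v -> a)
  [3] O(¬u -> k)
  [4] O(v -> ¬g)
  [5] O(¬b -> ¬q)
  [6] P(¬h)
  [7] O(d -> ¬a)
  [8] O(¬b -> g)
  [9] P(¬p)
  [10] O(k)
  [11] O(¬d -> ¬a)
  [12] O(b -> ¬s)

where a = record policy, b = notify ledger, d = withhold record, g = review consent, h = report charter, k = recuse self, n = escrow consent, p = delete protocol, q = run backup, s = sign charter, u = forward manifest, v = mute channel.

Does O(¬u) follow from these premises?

No

Premise 3 is O(¬u -> k); even if O(k) held, inferring O(¬u) would be affirming the consequent — invalid.
No other premise forces O(¬u). An ideal world satisfying every premise can still have ¬u false, so O(¬u) is not derivable.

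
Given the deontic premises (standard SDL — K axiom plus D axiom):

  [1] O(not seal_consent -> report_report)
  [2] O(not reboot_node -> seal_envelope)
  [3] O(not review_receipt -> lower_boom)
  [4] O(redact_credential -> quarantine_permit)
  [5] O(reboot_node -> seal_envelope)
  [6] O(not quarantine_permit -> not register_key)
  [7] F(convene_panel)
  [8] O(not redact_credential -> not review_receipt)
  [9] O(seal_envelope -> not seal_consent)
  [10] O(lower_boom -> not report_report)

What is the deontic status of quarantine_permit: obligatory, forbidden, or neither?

Premises 5 and 2 are O(reboot_node -> seal_envelope) and O(not reboot_node -> seal_envelope); every ideal world satisfies reboot_node or not reboot_node, so in either case seal_envelope holds — hence O(seal_envelope).
Applying K to premise 9 (O(seal_envelope -> not seal_consent)) and O(seal_envelope) yields O(not seal_consent).
Applying K to premise 1 (O(not seal_consent -> report_report)) and O(not seal_consent) yields O(report_report).
Premise 10, O(lower_boom -> not report_report), contraposes to O(report_report -> not lower_boom); with O(report_report) we get O(not lower_boom).
Premise 3 is O(not review_receipt -> lower_boom); contrapositively O(not lower_boom -> review_receipt). Since O(not lower_boom) holds, K gives O(review_receipt).
The contrapositive of premise 8 (O(not redact_credential -> not review_receipt)) is O(review_receipt -> redact_credential), and O(review_receipt) is already established, so O(redact_credential).
From O(redact_credential) and premise 4, O(redact_credential -> quarantine_permit), we obtain O(quarantine_permit).
Premises 6, 7 do not contribute to this derivation.
Hence quarantine_permit is obligatory.

Obligatory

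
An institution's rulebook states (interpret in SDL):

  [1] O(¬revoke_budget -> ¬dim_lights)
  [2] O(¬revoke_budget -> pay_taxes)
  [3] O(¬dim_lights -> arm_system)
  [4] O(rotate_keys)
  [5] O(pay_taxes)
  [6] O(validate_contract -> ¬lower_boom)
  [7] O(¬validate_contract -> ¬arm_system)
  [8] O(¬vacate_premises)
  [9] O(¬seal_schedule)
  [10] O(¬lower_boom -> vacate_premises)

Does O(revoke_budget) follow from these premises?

Yes

Premise 8 gives O(¬vacate_premises).
The contrapositive of premise 10 (O(¬lower_boom -> vacate_premises)) is O(¬vacate_premises -> lower_boom), and O(¬vacate_premises) is already established, so O(lower_boom).
Premise 6 is O(validate_contract -> ¬lower_boom); contrapositively O(lower_boom -> ¬validate_contract). Since O(lower_boom) holds, K gives O(¬validate_contract).
Applying K to premise 7 (O(¬validate_contract -> ¬arm_system)) and O(¬validate_contract) yields O(¬arm_system).
Premise 3 is O(¬dim_lights -> arm_system); contrapositively O(¬arm_system -> dim_lights). Since O(¬arm_system) holds, K gives O(dim_lights).
Premise 1, O(¬revoke_budget -> ¬dim_lights), contraposes to O(dim_lights -> revoke_budget); with O(dim_lights) we get O(revoke_budget).
Premises 2, 4, 5, 9 do not contribute to this derivation.
So O(revoke_budget) follows.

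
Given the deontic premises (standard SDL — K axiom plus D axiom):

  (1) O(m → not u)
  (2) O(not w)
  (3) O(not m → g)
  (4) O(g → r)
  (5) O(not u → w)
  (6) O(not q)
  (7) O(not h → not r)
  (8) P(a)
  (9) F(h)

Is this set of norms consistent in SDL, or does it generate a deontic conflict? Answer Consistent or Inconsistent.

Inconsistent

Premise 2 states O(not w) outright.
Premise 5, O(not u → w), contraposes to O(not w → u); with O(not w) we get O(u).
Premise 1, O(m → not u), contraposes to O(u → not m); with O(u) we get O(not m).
With premise 3, O(not m → g), the K-axiom yields O(g).
From O(g) and premise 4, O(g → r), we obtain O(r).
Premise 7, O(not h → not r), contraposes to O(r → h); with O(r) we get O(h).
However, F(h) at premise 9 amounts to O(not h).
We now have both O(h) and O(not h) — h is simultaneously obligatory and forbidden, violating the D-axiom.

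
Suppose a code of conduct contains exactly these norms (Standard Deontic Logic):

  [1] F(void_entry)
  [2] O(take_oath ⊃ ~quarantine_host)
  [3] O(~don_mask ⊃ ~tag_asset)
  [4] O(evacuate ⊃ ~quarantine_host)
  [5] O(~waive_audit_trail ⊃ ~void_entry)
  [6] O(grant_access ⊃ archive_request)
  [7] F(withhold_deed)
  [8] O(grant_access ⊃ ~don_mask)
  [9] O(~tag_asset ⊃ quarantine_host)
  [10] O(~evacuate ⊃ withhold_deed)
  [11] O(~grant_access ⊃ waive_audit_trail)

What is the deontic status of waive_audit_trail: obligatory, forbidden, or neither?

Obligatory

Premise 7 is F(withhold_deed), i.e. O(~withhold_deed).
Premise 10, O(~evacuate ⊃ withhold_deed), contraposes to O(~withhold_deed ⊃ evacuate); with O(~withhold_deed) we get O(evacuate).
With premise 4, O(evacuate ⊃ ~quarantine_host), the K-axiom yields O(~quarantine_host).
The contrapositive of premise 9 (O(~tag_asset ⊃ quarantine_host)) is O(~quarantine_host ⊃ tag_asset), and O(~quarantine_host) is already established, so O(tag_asset).
Premise 3 is O(~don_mask ⊃ ~tag_asset); contrapositively O(tag_asset ⊃ don_mask). Since O(tag_asset) holds, K gives O(don_mask).
Premise 8, O(grant_access ⊃ ~don_mask), contraposes to O(don_mask ⊃ ~grant_access); with O(don_mask) we get O(~grant_access).
From O(~grant_access) and premise 11, O(~grant_access ⊃ waive_audit_trail), we obtain O(waive_audit_trail).
Premises 1, 2, 5, 6 do not contribute to this derivation.
Hence waive_audit_trail is obligatory.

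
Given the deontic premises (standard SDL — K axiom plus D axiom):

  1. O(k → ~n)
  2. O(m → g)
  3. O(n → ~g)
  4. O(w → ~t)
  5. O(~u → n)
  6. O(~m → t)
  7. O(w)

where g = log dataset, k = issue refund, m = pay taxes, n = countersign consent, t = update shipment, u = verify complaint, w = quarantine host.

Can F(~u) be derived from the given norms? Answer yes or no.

Yes

Premise 7 states O(w) outright.
From O(w) and premise 4, O(w → ~t), we obtain O(~t).
The contrapositive of premise 6 (O(~m → t)) is O(~t → m), and O(~t) is already established, so O(m).
With premise 2, O(m → g), the K-axiom yields O(g).
Premise 3 is O(n → ~g); contrapositively O(g → ~n). Since O(g) holds, K gives O(~n).
Premise 5, O(~u → n), contraposes to O(~n → u); with O(~n) we get O(u).
Premise 1 does not contribute to this derivation.
So O(u) holds, i.e. F(~u). The claim follows.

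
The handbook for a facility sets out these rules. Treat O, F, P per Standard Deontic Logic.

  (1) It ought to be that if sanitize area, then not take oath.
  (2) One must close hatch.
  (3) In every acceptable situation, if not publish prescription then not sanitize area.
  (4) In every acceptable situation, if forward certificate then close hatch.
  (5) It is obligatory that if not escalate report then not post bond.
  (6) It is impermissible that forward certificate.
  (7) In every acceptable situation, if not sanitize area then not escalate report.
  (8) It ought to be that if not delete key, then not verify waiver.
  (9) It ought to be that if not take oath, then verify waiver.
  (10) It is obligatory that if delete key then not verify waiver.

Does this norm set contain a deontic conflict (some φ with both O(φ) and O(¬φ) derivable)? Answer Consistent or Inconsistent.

Consistent

Premise 4 is O(forward_certificate → close_hatch); even if O(close_hatch) held, inferring O(forward_certificate) would be affirming the consequent — invalid.
So O(forward_certificate) is not derivable, and the apparent clash with O(¬forward_certificate) does not arise.
A world satisfying every obligation exists (e.g. close_hatch=true, delete_key=false, escalate_report=false, forward_certificate=false, post_bond=false, publish_prescription=false, sanitize_area=false, take_oath=true, verify_waiver=false); no atom is both obligatory and forbidden, so the set is consistent.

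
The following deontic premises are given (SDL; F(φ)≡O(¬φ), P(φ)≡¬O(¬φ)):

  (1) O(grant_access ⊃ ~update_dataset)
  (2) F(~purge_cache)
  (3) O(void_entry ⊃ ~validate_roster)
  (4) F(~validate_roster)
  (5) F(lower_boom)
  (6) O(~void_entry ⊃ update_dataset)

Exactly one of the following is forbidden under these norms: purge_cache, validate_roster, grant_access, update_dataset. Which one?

Premise 4 is F(~validate_roster), i.e. O(validate_roster).
Premise 3, O(void_entry ⊃ ~validate_roster), contraposes to O(validate_roster ⊃ ~void_entry); with O(validate_roster) we get O(~void_entry).
From O(~void_entry) and premise 6, O(~void_entry ⊃ update_dataset), we obtain O(update_dataset).
The contrapositive of premise 1 (O(grant_access ⊃ ~update_dataset)) is O(update_dataset ⊃ ~grant_access), and O(update_dataset) is already established, so O(~grant_access).
So O(~grant_access) holds, i.e. grant_access is forbidden. None of the other listed options is forbidden under the premises.

grant_access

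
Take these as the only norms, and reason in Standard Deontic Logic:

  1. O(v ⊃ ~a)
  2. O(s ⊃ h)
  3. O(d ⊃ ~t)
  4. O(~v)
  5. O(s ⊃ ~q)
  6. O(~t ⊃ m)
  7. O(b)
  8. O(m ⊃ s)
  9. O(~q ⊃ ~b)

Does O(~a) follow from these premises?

No

Premise 1 is O(v ⊃ ~a), but O(v) is not derivable from the premises, so it does not yield O(~a).
No other premise forces O(~a). An ideal world satisfying every premise can still have ~a false, so O(~a) is not derivable.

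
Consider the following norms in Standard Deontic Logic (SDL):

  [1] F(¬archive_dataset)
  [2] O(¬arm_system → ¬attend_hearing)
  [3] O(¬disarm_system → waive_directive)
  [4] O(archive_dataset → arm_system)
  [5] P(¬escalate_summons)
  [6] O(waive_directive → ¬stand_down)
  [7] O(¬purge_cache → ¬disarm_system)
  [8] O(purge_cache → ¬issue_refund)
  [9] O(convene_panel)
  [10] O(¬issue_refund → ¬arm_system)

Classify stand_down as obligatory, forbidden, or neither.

Forbidden

Premise 1 is F(¬archive_dataset), i.e. O(archive_dataset).
Applying K to premise 4 (O(archive_dataset → arm_system)) and O(archive_dataset) yields O(arm_system).
Premise 10 is O(¬issue_refund → ¬arm_system); contrapositively O(arm_system → issue_refund). Since O(arm_system) holds, K gives O(issue_refund).
Premise 8 is O(purge_cache → ¬issue_refund); contrapositively O(issue_refund → ¬purge_cache). Since O(issue_refund) holds, K gives O(¬purge_cache).
Applying K to premise 7 (O(¬purge_cache → ¬disarm_system)) and O(¬purge_cache) yields O(¬disarm_system).
Applying K to premise 3 (O(¬disarm_system → waive_directive)) and O(¬disarm_system) yields O(waive_directive).
Applying K to premise 6 (O(waive_directive → ¬stand_down)) and O(waive_directive) yields O(¬stand_down).
Premises 2, 5, 9 do not contribute to this derivation.
Thus O(¬stand_down), which is F(stand_down): stand_down is forbidden.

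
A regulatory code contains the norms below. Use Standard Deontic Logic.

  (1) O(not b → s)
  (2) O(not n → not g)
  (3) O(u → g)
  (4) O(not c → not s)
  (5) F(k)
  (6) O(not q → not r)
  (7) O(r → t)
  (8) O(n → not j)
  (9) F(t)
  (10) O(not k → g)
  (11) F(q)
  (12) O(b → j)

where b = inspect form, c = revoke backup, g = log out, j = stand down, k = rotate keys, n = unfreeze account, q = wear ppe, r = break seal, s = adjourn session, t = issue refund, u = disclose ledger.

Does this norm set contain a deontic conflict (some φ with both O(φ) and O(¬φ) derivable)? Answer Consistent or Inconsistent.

Premise 7 is O(r → t), but O(r) is not derivable from the premises, so it does not yield O(t).
So O(t) is not derivable, and the apparent clash with O(not t) does not arise.
A world satisfying every obligation exists (e.g. b=false, c=true, g=true, j=false, k=false, n=true, q=false, r=false, s=true, t=false, u=false); no atom is both obligatory and forbidden, so the set is consistent.

Consistent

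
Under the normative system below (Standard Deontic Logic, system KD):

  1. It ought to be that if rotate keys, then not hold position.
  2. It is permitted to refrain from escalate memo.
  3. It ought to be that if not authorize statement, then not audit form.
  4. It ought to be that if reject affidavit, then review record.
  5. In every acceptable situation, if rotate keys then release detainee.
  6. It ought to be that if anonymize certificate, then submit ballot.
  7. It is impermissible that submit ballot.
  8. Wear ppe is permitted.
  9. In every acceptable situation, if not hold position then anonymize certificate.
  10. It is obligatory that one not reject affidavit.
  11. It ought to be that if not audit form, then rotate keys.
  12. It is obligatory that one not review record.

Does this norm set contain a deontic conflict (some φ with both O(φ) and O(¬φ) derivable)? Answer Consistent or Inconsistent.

Premise 4 is O(reject_affidavit → review_record), but O(reject_affidavit) is not derivable from the premises, so it does not yield O(review_record).
So O(review_record) is not derivable, and the apparent clash with O(¬review_record) does not arise.
A world satisfying every obligation exists (e.g. anonymize_certificate=false, audit_form=true, authorize_statement=true, escalate_memo=false, hold_position=true, reject_affidavit=false, release_detainee=false, review_record=false, rotate_keys=false, submit_ballot=false, wear_ppe=false); no atom is both obligatory and forbidden, so the set is consistent.

Consistent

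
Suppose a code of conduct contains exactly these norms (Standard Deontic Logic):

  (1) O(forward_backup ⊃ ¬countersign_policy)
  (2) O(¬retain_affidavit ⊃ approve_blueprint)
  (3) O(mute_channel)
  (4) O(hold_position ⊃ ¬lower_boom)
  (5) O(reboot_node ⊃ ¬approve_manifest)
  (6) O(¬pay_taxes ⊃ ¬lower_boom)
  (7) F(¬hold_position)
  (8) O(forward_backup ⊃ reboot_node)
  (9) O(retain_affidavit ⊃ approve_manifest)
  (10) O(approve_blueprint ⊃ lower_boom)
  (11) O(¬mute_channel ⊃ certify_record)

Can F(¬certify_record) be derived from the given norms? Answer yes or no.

No

Premise 11 is O(¬mute_channel ⊃ certify_record), but O(¬mute_channel) is not derivable from the premises, so it does not yield O(certify_record).
No other premise forces O(certify_record). An ideal world satisfying every premise can still have ¬certify_record true, so F(¬certify_record) is not derivable.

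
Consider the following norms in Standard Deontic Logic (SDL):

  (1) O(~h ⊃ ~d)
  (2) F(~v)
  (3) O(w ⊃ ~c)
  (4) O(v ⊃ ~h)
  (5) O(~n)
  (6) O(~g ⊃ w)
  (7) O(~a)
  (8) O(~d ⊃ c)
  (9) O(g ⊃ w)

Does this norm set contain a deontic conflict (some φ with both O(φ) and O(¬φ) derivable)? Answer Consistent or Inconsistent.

Inconsistent

By case analysis on ~g: premise 6 gives O(~g ⊃ w) and premise 9 gives O(g ⊃ w), so O(w) either way.
Premise 3 is O(w ⊃ ~c); since O(w), deontic closure gives O(~c).
Premise 8, O(~d ⊃ c), contraposes to O(~c ⊃ d); with O(~c) we get O(d).
Premise 1, O(~h ⊃ ~d), contraposes to O(d ⊃ h); with O(d) we get O(h).
Premise 4 is O(v ⊃ ~h); contrapositively O(h ⊃ ~v). Since O(h) holds, K gives O(~v).
Yet premise 2 is F(~v), i.e. O(v).
We now have both O(~v) and O(v) — v is simultaneously obligatory and forbidden, violating the D-axiom.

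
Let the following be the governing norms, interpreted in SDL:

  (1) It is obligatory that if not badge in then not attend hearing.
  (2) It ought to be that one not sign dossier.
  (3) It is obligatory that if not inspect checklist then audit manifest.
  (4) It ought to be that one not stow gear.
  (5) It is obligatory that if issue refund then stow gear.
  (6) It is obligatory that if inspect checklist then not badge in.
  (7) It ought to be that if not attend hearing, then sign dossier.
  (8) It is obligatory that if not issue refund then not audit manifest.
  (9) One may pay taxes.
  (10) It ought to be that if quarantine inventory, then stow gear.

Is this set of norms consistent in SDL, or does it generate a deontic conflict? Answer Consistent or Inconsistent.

Premise 2 states O(¬sign_dossier) outright.
Premise 7 is O(¬attend_hearing → sign_dossier); contrapositively O(¬sign_dossier → attend_hearing). Since O(¬sign_dossier) holds, K gives O(attend_hearing).
Premise 1 is O(¬badge_in → ¬attend_hearing); contrapositively O(attend_hearing → badge_in). Since O(attend_hearing) holds, K gives O(badge_in).
Premise 6 is O(inspect_checklist → ¬badge_in); contrapositively O(badge_in → ¬inspect_checklist). Since O(badge_in) holds, K gives O(¬inspect_checklist).
From O(¬inspect_checklist) and premise 3, O(¬inspect_checklist → audit_manifest), we obtain O(audit_manifest).
The contrapositive of premise 8 (O(¬issue_refund → ¬audit_manifest)) is O(audit_manifest → issue_refund), and O(audit_manifest) is already established, so O(issue_refund).
With premise 5, O(issue_refund → stow_gear), the K-axiom yields O(stow_gear).
But premise 4 directly asserts O(¬stow_gear).
We now have both O(stow_gear) and O(¬stow_gear) — stow_gear is simultaneously obligatory and forbidden, violating the D-axiom.

Inconsistent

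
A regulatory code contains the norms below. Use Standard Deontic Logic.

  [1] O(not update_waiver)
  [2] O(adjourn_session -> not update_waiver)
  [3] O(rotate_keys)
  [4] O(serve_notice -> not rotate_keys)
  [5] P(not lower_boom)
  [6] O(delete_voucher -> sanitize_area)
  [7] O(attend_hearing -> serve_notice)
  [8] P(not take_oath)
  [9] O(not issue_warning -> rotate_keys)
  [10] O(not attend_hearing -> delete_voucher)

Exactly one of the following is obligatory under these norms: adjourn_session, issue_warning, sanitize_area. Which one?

Premise 3 states O(rotate_keys) outright.
The contrapositive of premise 4 (O(serve_notice -> not rotate_keys)) is O(rotate_keys -> not serve_notice), and O(rotate_keys) is already established, so O(not serve_notice).
Premise 7, O(attend_hearing -> serve_notice), contraposes to O(not serve_notice -> not attend_hearing); with O(not serve_notice) we get O(not attend_hearing).
From O(not attend_hearing) and premise 10, O(not attend_hearing -> delete_voucher), we obtain O(delete_voucher).
Applying K to premise 6 (O(delete_voucher -> sanitize_area)) and O(delete_voucher) yields O(sanitize_area).
So O(sanitize_area) holds — sanitize_area is obligatory. None of the other listed options is made obligatory by any chain of premises.

sanitize_area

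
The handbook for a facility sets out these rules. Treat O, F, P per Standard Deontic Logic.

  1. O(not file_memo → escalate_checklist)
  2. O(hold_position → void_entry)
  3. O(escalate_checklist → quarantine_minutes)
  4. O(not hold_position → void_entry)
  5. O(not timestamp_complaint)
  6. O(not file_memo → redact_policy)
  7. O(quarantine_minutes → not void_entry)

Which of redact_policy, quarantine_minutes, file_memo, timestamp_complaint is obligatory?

By case analysis on not hold_position: premise 4 gives O(not hold_position → void_entry) and premise 2 gives O(hold_position → void_entry), so O(void_entry) either way.
Premise 7 is O(quarantine_minutes → not void_entry); contrapositively O(void_entry → not quarantine_minutes). Since O(void_entry) holds, K gives O(not quarantine_minutes).
Premise 3, O(escalate_checklist → quarantine_minutes), contraposes to O(not quarantine_minutes → not escalate_checklist); with O(not quarantine_minutes) we get O(not escalate_checklist).
Premise 1, O(not file_memo → escalate_checklist), contraposes to O(not escalate_checklist → file_memo); with O(not escalate_checklist) we get O(file_memo).
So O(file_memo) holds — file_memo is obligatory. None of the other listed options is made obligatory by any chain of premises.

file_memo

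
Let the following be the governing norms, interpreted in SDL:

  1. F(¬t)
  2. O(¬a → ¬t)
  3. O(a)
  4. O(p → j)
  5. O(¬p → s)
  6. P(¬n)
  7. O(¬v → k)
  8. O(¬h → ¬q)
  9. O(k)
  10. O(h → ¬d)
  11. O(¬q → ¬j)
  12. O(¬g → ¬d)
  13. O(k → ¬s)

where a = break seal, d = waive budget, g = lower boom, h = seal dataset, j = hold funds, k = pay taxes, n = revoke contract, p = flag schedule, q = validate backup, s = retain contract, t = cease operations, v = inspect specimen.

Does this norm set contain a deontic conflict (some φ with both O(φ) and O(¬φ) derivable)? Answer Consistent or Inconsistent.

Consistent

Premise 2 is O(¬a → ¬t), but O(¬a) is not derivable from the premises, so it does not yield O(¬t).
So O(¬t) is not derivable, and the apparent clash with O(t) does not arise.
A world satisfying every obligation exists (e.g. a=true, d=false, g=false, h=true, j=true, k=true, n=false, p=true, q=true, s=false, t=true, v=false); no atom is both obligatory and forbidden, so the set is consistent.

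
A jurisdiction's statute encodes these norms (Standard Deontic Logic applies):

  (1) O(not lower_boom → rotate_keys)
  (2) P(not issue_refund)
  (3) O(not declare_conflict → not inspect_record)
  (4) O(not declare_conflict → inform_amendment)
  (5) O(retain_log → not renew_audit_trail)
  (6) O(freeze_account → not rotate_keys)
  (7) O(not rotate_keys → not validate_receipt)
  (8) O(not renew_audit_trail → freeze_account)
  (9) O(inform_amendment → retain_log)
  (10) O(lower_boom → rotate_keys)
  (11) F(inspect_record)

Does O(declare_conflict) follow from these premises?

Premises 1 and 10 are O(not lower_boom → rotate_keys) and O(lower_boom → rotate_keys); every ideal world satisfies not lower_boom or lower_boom, so in either case rotate_keys holds — hence O(rotate_keys).
The contrapositive of premise 6 (O(freeze_account → not rotate_keys)) is O(rotate_keys → not freeze_account), and O(rotate_keys) is already established, so O(not freeze_account).
The contrapositive of premise 8 (O(not renew_audit_trail → freeze_account)) is O(not freeze_account → renew_audit_trail), and O(not freeze_account) is already established, so O(renew_audit_trail).
The contrapositive of premise 5 (O(retain_log → not renew_audit_trail)) is O(renew_audit_trail → not retain_log), and O(renew_audit_trail) is already established, so O(not retain_log).
Premise 9, O(inform_amendment → retain_log), contraposes to O(not retain_log → not inform_amendment); with O(not retain_log) we get O(not inform_amendment).
Premise 4 is O(not declare_conflict → inform_amendment); contrapositively O(not inform_amendment → declare_conflict). Since O(not inform_amendment) holds, K gives O(declare_conflict).
Premises 2, 3, 7, 11 do not contribute to this derivation.
So O(declare_conflict) follows.

Yes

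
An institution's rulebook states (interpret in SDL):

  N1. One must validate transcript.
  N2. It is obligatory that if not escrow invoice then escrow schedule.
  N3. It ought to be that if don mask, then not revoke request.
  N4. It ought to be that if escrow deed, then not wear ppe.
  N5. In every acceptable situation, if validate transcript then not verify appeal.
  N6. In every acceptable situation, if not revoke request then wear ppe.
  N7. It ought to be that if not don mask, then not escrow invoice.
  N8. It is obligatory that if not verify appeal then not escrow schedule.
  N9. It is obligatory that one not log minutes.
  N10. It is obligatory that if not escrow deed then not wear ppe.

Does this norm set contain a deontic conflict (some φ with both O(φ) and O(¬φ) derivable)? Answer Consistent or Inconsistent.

By case analysis on escrow_deed: premise 4 gives O(escrow_deed → ¬wear_ppe) and premise 10 gives O(¬escrow_deed → ¬wear_ppe), so O(¬wear_ppe) either way.
The contrapositive of premise 6 (O(¬revoke_request → wear_ppe)) is O(¬wear_ppe → revoke_request), and O(¬wear_ppe) is already established, so O(revoke_request).
Premise 3, O(don_mask → ¬revoke_request), contraposes to O(revoke_request → ¬don_mask); with O(revoke_request) we get O(¬don_mask).
From O(¬don_mask) and premise 7, O(¬don_mask → ¬escrow_invoice), we obtain O(¬escrow_invoice).
Applying K to premise 2 (O(¬escrow_invoice → escrow_schedule)) and O(¬escrow_invoice) yields O(escrow_schedule).
Premise 8, O(¬verify_appeal → ¬escrow_schedule), contraposes to O(escrow_schedule → verify_appeal); with O(escrow_schedule) we get O(verify_appeal).
Premise 5 is O(validate_transcript → ¬verify_appeal); contrapositively O(verify_appeal → ¬validate_transcript). Since O(verify_appeal) holds, K gives O(¬validate_transcript).
Yet premise 1 states O(validate_transcript).
We now have both O(¬validate_transcript) and O(validate_transcript) — validate_transcript is simultaneously obligatory and forbidden, violating the D-axiom.

Inconsistent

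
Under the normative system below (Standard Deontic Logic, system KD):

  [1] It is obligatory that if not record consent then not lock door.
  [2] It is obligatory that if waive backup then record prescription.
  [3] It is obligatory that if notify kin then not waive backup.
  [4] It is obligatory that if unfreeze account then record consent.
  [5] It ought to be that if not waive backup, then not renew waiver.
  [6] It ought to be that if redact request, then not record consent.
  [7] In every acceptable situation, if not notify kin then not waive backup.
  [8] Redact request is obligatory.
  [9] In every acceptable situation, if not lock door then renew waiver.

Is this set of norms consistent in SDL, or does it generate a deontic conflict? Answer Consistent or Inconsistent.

Inconsistent

Premises 3 and 7 are O(notify_kin → ¬waive_backup) and O(¬notify_kin → ¬waive_backup); every ideal world satisfies notify_kin or ¬notify_kin, so in either case ¬waive_backup holds — hence O(¬waive_backup).
With premise 5, O(¬waive_backup → ¬renew_waiver), the K-axiom yields O(¬renew_waiver).
Premise 9 is O(¬lock_door → renew_waiver); contrapositively O(¬renew_waiver → lock_door). Since O(¬renew_waiver) holds, K gives O(lock_door).
Premise 1, O(¬record_consent → ¬lock_door), contraposes to O(lock_door → record_consent); with O(lock_door) we get O(record_consent).
The contrapositive of premise 6 (O(redact_request → ¬record_consent)) is O(record_consent → ¬redact_request), and O(record_consent) is already established, so O(¬redact_request).
But premise 8 directly asserts O(redact_request).
We now have both O(¬redact_request) and O(redact_request) — redact_request is simultaneously obligatory and forbidden, violating the D-axiom.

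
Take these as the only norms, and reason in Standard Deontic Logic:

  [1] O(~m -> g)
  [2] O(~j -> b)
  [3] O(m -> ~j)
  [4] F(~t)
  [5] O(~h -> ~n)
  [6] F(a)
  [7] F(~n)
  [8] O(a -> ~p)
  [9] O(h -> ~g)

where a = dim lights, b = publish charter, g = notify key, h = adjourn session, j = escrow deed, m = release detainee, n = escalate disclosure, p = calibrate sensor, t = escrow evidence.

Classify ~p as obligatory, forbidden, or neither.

Neither

Premise 8 is O(a -> ~p), but O(a) is not derivable from the premises, so it does not yield O(~p).
No premise or chain of K-axiom applications forces O(~p), and none forces O(p). So ~p is neither obligatory nor forbidden under these norms.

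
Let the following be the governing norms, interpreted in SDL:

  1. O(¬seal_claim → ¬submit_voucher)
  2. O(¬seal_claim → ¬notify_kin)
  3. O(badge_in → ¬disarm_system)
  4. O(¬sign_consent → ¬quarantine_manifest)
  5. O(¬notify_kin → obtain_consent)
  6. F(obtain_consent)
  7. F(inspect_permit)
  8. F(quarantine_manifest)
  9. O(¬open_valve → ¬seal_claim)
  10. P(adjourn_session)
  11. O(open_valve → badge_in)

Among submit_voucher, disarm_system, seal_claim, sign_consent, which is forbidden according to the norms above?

F(obtain_consent) at premise 6 means O(¬obtain_consent).
The contrapositive of premise 5 (O(¬notify_kin → obtain_consent)) is O(¬obtain_consent → notify_kin), and O(¬obtain_consent) is already established, so O(notify_kin).
Premise 2, O(¬seal_claim → ¬notify_kin), contraposes to O(notify_kin → seal_claim); with O(notify_kin) we get O(seal_claim).
Premise 9, O(¬open_valve → ¬seal_claim), contraposes to O(seal_claim → open_valve); with O(seal_claim) we get O(open_valve).
Applying K to premise 11 (O(open_valve → badge_in)) and O(open_valve) yields O(badge_in).
From O(badge_in) and premise 3, O(badge_in → ¬disarm_system), we obtain O(¬disarm_system).
So O(¬disarm_system) holds, i.e. disarm_system is forbidden. None of the other listed options is forbidden under the premises.

disarm_system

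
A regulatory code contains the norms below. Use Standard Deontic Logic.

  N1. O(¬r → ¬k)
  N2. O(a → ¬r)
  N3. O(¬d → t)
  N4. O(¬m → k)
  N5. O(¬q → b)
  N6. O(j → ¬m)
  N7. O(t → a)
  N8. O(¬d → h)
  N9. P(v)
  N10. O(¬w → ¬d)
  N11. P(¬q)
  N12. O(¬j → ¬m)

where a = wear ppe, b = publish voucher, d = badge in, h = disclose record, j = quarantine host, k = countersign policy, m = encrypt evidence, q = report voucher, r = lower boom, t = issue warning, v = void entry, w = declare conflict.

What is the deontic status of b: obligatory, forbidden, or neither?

Neither

Premise 5 is O(¬q → b), but O(¬q) is not derivable from the premises (the permission P(¬q) asserts only ¬O(q), not O(¬q)), so it does not yield O(b).
No premise or chain of K-axiom applications forces O(b), and none forces O(¬b). So b is neither obligatory nor forbidden under these norms.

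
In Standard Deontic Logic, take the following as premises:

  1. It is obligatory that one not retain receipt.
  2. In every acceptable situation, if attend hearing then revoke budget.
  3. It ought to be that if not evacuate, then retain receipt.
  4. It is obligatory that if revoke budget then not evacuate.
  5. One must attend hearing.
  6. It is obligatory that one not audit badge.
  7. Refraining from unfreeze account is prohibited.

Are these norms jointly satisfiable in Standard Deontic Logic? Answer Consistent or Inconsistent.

Premise 1 states O(¬retain_receipt) outright.
Premise 3 is O(¬evacuate → retain_receipt); contrapositively O(¬retain_receipt → evacuate). Since O(¬retain_receipt) holds, K gives O(evacuate).
The contrapositive of premise 4 (O(revoke_budget → ¬evacuate)) is O(evacuate → ¬revoke_budget), and O(evacuate) is already established, so O(¬revoke_budget).
Premise 2 is O(attend_hearing → revoke_budget); contrapositively O(¬revoke_budget → ¬attend_hearing). Since O(¬revoke_budget) holds, K gives O(¬attend_hearing).
Yet premise 5 states O(attend_hearing).
We now have both O(¬attend_hearing) and O(attend_hearing) — attend_hearing is simultaneously obligatory and forbidden, violating the D-axiom.

Inconsistent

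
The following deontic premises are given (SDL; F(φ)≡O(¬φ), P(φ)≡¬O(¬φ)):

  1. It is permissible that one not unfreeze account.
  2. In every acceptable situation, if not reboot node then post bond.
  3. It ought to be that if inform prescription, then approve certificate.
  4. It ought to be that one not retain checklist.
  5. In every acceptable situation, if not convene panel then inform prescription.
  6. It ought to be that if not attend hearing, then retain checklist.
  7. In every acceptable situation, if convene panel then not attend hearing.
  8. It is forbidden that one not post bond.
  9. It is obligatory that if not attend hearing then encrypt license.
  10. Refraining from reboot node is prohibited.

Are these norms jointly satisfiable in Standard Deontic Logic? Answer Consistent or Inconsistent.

Premise 2 is O(¬reboot_node → post_bond); even if O(post_bond) held, inferring O(¬reboot_node) would be affirming the consequent — invalid.
So O(¬reboot_node) is not derivable, and the apparent clash with O(reboot_node) does not arise.
A world satisfying every obligation exists (e.g. approve_certificate=true, attend_hearing=true, convene_panel=false, encrypt_license=false, inform_prescription=true, post_bond=true, reboot_node=true, retain_checklist=false, unfreeze_account=false); no atom is both obligatory and forbidden, so the set is consistent.

Consistent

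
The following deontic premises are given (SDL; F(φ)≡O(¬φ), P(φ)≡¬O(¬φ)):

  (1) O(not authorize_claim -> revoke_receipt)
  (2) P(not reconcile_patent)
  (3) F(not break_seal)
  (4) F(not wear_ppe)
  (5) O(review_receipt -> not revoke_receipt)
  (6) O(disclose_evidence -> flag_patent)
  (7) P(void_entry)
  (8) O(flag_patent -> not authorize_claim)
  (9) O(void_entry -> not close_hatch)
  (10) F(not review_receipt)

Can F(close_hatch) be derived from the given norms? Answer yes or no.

Premise 9 is O(void_entry -> not close_hatch), but O(void_entry) is not derivable from the premises (the permission P(void_entry) asserts only not O(not void_entry), not O(void_entry)), so it does not yield O(not close_hatch).
No other premise forces O(not close_hatch). An ideal world satisfying every premise can still have close_hatch true, so F(close_hatch) is not derivable.

No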